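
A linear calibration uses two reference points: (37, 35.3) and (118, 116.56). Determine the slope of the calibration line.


slope = (y2 - y1) / (x2 - x1)
= (116.56 - 35.3) / (118 - 37)
= 81.2600 / 81
= 1.0032

1.0032


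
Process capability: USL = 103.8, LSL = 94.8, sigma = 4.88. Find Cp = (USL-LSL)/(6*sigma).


Cp = (USL - LSL) / (6 * sigma)
= (103.8 - 94.8) / (6 * 4.88)
= 9.0000 / 29.2800
= 0.3074

0.3074


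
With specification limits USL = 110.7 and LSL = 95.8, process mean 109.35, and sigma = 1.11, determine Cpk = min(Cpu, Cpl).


Cpu = (USL - mean) / (3*sigma) = (110.7 - 109.35) / (3*1.11) = 0.4054
Cpl = (mean - LSL) / (3*sigma) = (109.35 - 95.8) / (3*1.11) = 4.0691
Cpk = min(Cpu, Cpl) = 0.4054

0.4054


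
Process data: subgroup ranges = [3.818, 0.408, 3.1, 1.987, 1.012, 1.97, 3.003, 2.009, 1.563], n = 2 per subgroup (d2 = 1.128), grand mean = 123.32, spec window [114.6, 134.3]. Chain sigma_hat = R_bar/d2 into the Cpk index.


R_bar = (3.818 + 0.408 + 3.1 + 1.987 + 1.012 + 1.97 + 3.003 + 2.009 + 1.563) / 9 = 2.0966667
sigma = R_bar / d2 = 2.0966667 / 1.128 = 1.8587471
Cp = (USL - LSL)/(6*sigma) = (134.3 - 114.6)/(6*1.8587471) = 1.7664
Cpu = (134.3 - 123.32)/(3*1.8587471) = 1.9691
Cpl = (123.32 - 114.6)/(3*1.8587471) = 1.5638
Cpk = min(Cpu, Cpl) = 1.5638

1.5638


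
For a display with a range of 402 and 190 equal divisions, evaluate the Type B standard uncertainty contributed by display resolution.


resolution = range / divisions
resolution = 402 / 190 = 2.1157895
u_res = resolution / (2*sqrt(3))
u_res = 2.1157895 / 3.4641016
u_res = 0.6108

0.6108


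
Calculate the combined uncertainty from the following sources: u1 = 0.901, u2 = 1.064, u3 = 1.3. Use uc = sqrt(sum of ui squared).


uc = sqrt(0.901^2 + 1.064^2 + 1.3^2)
uc = sqrt(3.633897)
uc = 1.9063

1.9063


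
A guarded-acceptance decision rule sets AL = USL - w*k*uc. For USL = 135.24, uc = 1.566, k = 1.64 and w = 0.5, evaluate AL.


U = k * uc = 1.64 * 1.566 = 2.56824
guard band g = w * U = 0.5 * 2.56824 = 1.28412
AL = USL - g = 135.24 - 1.28412
AL = 133.9559

133.9559


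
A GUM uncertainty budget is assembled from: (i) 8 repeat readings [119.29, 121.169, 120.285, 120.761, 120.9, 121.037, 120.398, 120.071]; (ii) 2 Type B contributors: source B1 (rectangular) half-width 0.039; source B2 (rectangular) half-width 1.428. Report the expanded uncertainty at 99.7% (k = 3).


mean = (119.29 + 121.169 + 120.285 + 120.761 + 120.9 + 121.037 + 120.398 + 120.071) / 8 = 120.488875
s = sqrt(sum((x - mean)^2)/(n-1)) = 0.61734812
u_A = s / sqrt(n) = 0.61734812 / sqrt(8) = 0.21826552
u_B1 = 0.039 / sqrt(3) = 0.02251666
u_B2 = 1.428 / sqrt(3) = 0.82445618
uc = sqrt(0.21826552^2 + 0.02251666^2 + 0.82445618^2) = 0.85315581
U = k * uc = 3 * 0.85315581
U = 2.5595

2.5595


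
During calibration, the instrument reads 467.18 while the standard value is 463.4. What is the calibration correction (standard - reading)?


Correction = standard - reading
= 463.4 - 467.18
= -3.7800

-3.7800


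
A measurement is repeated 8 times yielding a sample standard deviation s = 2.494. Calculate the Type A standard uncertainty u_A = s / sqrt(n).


u_A = s / sqrt(n)
u_A = 2.494 / sqrt(8)
u_A = 2.494 / 2.8284271
u_A = 0.8818

0.8818


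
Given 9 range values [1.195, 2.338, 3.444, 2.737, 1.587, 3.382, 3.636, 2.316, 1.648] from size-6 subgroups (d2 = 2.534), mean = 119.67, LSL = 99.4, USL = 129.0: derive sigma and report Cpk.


R_bar = (1.195 + 2.338 + 3.444 + 2.737 + 1.587 + 3.382 + 3.636 + 2.316 + 1.648) / 9 = 2.4758889
sigma = R_bar / d2 = 2.4758889 / 2.534 = 0.97706744
Cp = (USL - LSL)/(6*sigma) = (129.0 - 99.4)/(6*0.97706744) = 5.0491
Cpu = (129.0 - 119.67)/(3*0.97706744) = 3.1830
Cpl = (119.67 - 99.4)/(3*0.97706744) = 6.9153
Cpk = min(Cpu, Cpl) = 3.1830

3.1830


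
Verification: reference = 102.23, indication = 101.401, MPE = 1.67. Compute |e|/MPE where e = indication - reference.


e = indication - reference = 101.401 - 102.23 = -0.8290
|e| = 0.8290
ratio = |e| / MPE = 0.8290 / 1.67
ratio = 0.4964

0.4964


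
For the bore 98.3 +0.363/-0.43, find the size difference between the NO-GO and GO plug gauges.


GO = nominal - lower_tol (smallest hole = maximum material condition)
GO = 98.3 - 0.43 = 97.87
NO-GO = nominal + upper_tol (largest hole = least material condition)
NO-GO = 98.3 + 0.363 = 98.663
spread = NO-GO - GO = 98.663 - 97.87 = 0.7930

0.7930


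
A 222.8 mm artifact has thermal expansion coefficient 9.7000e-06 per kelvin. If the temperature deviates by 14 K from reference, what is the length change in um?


dL = L * alpha * dT
= 222.8 * 9.7000e-06 * 14
= 0.0302562 mm
dL_um = 0.0302562 * 1000 = 30.2562 um

30.2562


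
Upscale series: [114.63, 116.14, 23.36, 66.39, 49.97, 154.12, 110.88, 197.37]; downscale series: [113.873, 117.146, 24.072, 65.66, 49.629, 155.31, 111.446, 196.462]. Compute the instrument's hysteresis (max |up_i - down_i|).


|114.63 - 113.873| = 0.7570
|116.14 - 117.146| = 1.0060
|23.36 - 24.072| = 0.7120
|66.39 - 65.66| = 0.7300
|49.97 - 49.629| = 0.3410
|154.12 - 155.31| = 1.1900
|110.88 - 111.446| = 0.5660
|197.37 - 196.462| = 0.9080
hysteresis = max(diffs) = 1.1900

1.1900


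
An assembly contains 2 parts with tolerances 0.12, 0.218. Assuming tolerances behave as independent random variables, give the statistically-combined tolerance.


RSS = sqrt(0.12^2 + 0.218^2)
= sqrt(0.061924)
= 0.2488

0.2488


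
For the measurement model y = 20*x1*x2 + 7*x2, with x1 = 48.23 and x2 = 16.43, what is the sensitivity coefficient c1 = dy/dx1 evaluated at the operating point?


y = 20*x1*x2 + 7*x2
dy/dx1 = 20*x2
Evaluate at x2 = 16.43: c1 = 20 * 16.43
c1 = 328.6000

328.6000


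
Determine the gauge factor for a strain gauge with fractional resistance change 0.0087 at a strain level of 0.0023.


GF = (dR/R) / epsilon
= 0.0087 / 0.0023
= 3.7826

3.7826


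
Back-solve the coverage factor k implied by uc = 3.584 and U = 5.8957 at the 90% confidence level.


k = U / uc
k = 5.8957 / 3.584
k = 1.645

1.645


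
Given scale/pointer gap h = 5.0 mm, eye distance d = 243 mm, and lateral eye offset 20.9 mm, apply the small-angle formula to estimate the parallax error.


error = h * offset / d
= 5.0 * 20.9 / 243
= 0.4300

0.4300


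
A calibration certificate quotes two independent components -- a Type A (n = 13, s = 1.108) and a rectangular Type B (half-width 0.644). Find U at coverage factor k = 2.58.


u_A = s / sqrt(n) = 1.108 / sqrt(13) = 0.30730391
u_B = half_width / sqrt(3) = 0.644 / sqrt(3) = 0.37181357
uc = sqrt(u_A^2 + u_B^2) = sqrt(0.30730391^2 + 0.37181357^2) = 0.48237021
U = k * uc = 2.58 * 0.48237021
U = 1.2445

1.2445


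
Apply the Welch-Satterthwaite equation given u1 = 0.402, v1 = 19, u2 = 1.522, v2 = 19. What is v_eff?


uc = sqrt(u1^2 + u2^2) = sqrt(0.402^2 + 1.522^2) = 1.5741944
v_eff = uc^4 / (u1^4/v1 + u2^4/v2)
= 1.5741944^4 / (0.402^4/19 + 1.522^4/19)
= 6.1409202 / 0.28380074
v_eff = 21.6381

21.6381


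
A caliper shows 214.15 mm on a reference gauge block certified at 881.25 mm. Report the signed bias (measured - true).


Systematic error = measured - true
= 214.15 - 881.25
= -667.1000

-667.1000


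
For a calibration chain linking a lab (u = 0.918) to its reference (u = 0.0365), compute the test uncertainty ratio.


TUR = u_lab / u_ref
= 0.918 / 0.0365
= 25.1507

25.1507


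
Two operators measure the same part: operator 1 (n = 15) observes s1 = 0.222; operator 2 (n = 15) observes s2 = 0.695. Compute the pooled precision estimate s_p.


s_p = sqrt(((n1-1)*s1^2 + (n2-1)*s2^2) / (n1+n2-2))
numerator = (15-1)*0.222^2 + (15-1)*0.695^2 = 0.689976 + 6.76235 = 7.452326
denominator = 15 + 15 - 2 = 28
s_p^2 = 7.452326 / 28 = 0.2661545
s_p = sqrt(0.2661545) = 0.5159

0.5159


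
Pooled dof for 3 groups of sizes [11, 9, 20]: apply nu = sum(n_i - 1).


nu = sum_i (n_i - 1)
nu = ((11 - 1) + (9 - 1) + (20 - 1))
nu = 10 + 8 + 19
nu = 37

37


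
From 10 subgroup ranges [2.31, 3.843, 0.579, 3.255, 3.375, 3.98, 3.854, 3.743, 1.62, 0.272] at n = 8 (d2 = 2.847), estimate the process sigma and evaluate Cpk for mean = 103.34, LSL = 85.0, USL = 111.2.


R_bar = (2.31 + 3.843 + 0.579 + 3.255 + 3.375 + 3.98 + 3.854 + 3.743 + 1.62 + 0.272) / 10 = 2.6831
sigma = R_bar / d2 = 2.6831 / 2.847 = 0.94243063
Cp = (USL - LSL)/(6*sigma) = (111.2 - 85.0)/(6*0.94243063) = 4.6334
Cpu = (111.2 - 103.34)/(3*0.94243063) = 2.7800
Cpl = (103.34 - 85.0)/(3*0.94243063) = 6.4868
Cpk = min(Cpu, Cpl) = 2.7800

2.7800


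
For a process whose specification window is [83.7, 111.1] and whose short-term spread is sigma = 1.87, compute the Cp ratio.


Cp = (USL - LSL) / (6 * sigma)
= (111.1 - 83.7) / (6 * 1.87)
= 27.4000 / 11.2200
= 2.4421

2.4421


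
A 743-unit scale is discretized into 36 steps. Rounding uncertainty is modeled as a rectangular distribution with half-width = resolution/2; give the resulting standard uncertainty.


resolution = range / divisions
resolution = 743 / 36 = 20.638889
u_res = resolution / (2*sqrt(3))
u_res = 20.638889 / 3.4641016
u_res = 5.9579

5.9579


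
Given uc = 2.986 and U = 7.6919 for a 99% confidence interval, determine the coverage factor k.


k = U / uc
k = 7.6919 / 2.986
k = 2.576

2.576


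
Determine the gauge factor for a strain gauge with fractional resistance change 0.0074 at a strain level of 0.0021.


GF = (dR/R) / epsilon
= 0.0074 / 0.0021
= 3.5238

3.5238


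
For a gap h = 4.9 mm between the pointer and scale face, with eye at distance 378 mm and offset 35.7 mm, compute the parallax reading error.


error = h * offset / d
= 4.9 * 35.7 / 378
= 0.4628

0.4628


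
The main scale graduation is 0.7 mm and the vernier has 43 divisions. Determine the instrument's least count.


LC = MSD / n_div
= 0.7 / 43
= 0.0163

0.0163


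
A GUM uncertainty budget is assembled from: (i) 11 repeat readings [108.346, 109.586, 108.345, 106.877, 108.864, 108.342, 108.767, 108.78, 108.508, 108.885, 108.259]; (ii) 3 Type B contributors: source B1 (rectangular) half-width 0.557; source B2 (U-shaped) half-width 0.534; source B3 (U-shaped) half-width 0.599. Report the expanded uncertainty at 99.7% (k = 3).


mean = (108.346 + 109.586 + 108.345 + 106.877 + 108.864 + 108.342 + 108.767 + 108.78 + 108.508 + 108.885 + 108.259) / 11 = 108.5053636
s = sqrt(sum((x - mean)^2)/(n-1)) = 0.66139765
u_A = s / sqrt(n) = 0.66139765 / sqrt(11) = 0.19941889
u_B1 = 0.557 / sqrt(3) = 0.3215841
u_B2 = 0.534 / sqrt(2) = 0.37759502
u_B3 = 0.599 / sqrt(2) = 0.42355696
uc = sqrt(0.19941889^2 + 0.3215841^2 + 0.37759502^2 + 0.42355696^2) = 0.68202839
U = k * uc = 3 * 0.68202839
U = 2.0461

2.0461


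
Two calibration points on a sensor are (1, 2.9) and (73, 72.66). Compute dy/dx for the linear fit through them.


slope = (y2 - y1) / (x2 - x1)
= (72.66 - 2.9) / (73 - 1)
= 69.7600 / 72
= 0.9689

0.9689


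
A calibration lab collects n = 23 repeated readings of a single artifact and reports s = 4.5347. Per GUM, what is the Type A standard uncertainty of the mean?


u_A = s / sqrt(n)
u_A = 4.5347 / sqrt(23)
u_A = 4.5347 / 4.7958315
u_A = 0.9456

0.9456


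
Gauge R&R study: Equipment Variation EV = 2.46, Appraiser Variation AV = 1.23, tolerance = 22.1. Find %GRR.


GRR = sqrt(EV^2 + AV^2) = sqrt(2.46^2 + 1.23^2) = 2.7503636
%GRR = GRR / tol * 100 = 2.7503636 / 22.1 * 100
%GRR = 12.4451

12.4451


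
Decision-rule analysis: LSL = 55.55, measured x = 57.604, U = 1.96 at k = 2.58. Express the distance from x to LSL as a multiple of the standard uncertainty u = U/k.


u = U / k = 1.96 / 2.58 = 0.75968992
margin = |LSL - x| = |55.55 - 57.604| = 2.054
z = margin / u = 2.054 / 0.75968992
z = 2.7037

2.7037


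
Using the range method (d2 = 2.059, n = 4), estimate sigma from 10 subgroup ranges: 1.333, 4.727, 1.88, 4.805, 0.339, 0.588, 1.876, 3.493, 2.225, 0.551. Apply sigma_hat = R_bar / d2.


R_bar = (1.333 + 4.727 + 1.88 + 4.805 + 0.339 + 0.588 + 1.876 + 3.493 + 2.225 + 0.551) / 10
R_bar = 21.817 / 10 = 2.1817
sigma_hat = R_bar / d2 = 2.1817 / 2.059 = 1.0596

1.0596


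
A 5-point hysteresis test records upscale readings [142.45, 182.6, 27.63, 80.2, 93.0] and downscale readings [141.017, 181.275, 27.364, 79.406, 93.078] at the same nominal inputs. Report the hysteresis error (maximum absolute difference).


|142.45 - 141.017| = 1.4330
|182.6 - 181.275| = 1.3250
|27.63 - 27.364| = 0.2660
|80.2 - 79.406| = 0.7940
|93.0 - 93.078| = 0.0780
hysteresis = max(diffs) = 1.4330

1.4330


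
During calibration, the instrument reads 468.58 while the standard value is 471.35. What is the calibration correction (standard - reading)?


Correction = standard - reading
= 471.35 - 468.58
= 2.7700

2.7700


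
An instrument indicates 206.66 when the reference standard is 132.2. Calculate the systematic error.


Systematic error = measured - true
= 206.66 - 132.2
= 74.4600

74.4600


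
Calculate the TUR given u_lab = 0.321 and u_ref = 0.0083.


TUR = u_lab / u_ref
= 0.321 / 0.0083
= 38.6747

38.6747


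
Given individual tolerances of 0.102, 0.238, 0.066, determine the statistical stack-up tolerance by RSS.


RSS = sqrt(0.102^2 + 0.238^2 + 0.066^2)
= sqrt(0.071404)
= 0.2672

0.2672


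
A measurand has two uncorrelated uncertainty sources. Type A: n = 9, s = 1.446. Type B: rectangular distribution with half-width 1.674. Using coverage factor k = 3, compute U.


u_A = s / sqrt(n) = 1.446 / sqrt(9) = 0.482
u_B = half_width / sqrt(3) = 1.674 / sqrt(3) = 0.96648435
uc = sqrt(u_A^2 + u_B^2) = sqrt(0.482^2 + 0.96648435^2) = 1.0800074
U = k * uc = 3 * 1.0800074
U = 3.2400

3.2400


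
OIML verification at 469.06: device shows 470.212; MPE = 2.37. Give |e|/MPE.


e = indication - reference = 470.212 - 469.06 = 1.1520
|e| = 1.1520
ratio = |e| / MPE = 1.1520 / 2.37
ratio = 0.4861

0.4861


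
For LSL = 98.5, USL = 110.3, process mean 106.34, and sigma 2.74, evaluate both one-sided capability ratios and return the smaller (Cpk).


Cpu = (USL - mean) / (3*sigma) = (110.3 - 106.34) / (3*2.74) = 0.4818
Cpl = (mean - LSL) / (3*sigma) = (106.34 - 98.5) / (3*2.74) = 0.9538
Cpk = min(Cpu, Cpl) = 0.4818

0.4818


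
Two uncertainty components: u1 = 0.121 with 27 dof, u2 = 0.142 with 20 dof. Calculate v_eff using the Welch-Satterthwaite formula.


uc = sqrt(u1^2 + u2^2) = sqrt(0.121^2 + 0.142^2) = 0.18656098
v_eff = uc^4 / (u1^4/v1 + u2^4/v2)
= 0.18656098^4 / (0.121^4/27 + 0.142^4/20)
= 0.001211388 / 2.8268563e-05
v_eff = 42.8528

42.8528


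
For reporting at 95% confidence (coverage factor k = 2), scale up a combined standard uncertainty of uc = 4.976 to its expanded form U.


U = k * uc
U = 2 * 4.976
U = 9.9520

9.9520


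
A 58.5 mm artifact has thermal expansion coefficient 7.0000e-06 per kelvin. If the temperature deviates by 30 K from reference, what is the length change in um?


dL = L * alpha * dT
= 58.5 * 7.0000e-06 * 30
= 0.0122850 mm
dL_um = 0.0122850 * 1000 = 12.2850 um

12.2850


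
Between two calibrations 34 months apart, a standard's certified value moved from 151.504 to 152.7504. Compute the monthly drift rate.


rate = (v2 - v1) / months
= (152.7504 - 151.504) / 34
= 1.2464 / 34
= 0.0367

0.0367


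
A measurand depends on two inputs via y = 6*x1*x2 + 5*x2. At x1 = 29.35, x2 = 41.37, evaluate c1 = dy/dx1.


y = 6*x1*x2 + 5*x2
dy/dx1 = 6*x2
Evaluate at x2 = 41.37: c1 = 6 * 41.37
c1 = 248.2200

248.2200


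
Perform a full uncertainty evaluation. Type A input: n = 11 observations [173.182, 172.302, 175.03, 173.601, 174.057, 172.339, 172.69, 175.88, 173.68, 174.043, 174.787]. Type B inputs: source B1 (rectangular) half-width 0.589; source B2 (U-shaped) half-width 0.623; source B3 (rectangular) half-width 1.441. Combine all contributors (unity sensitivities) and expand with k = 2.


mean = (173.182 + 172.302 + 175.03 + 173.601 + 174.057 + 172.339 + 172.69 + 175.88 + 173.68 + 174.043 + 174.787) / 11 = 173.781
s = sqrt(sum((x - mean)^2)/(n-1)) = 1.1393483
u_A = s / sqrt(n) = 1.1393483 / sqrt(11) = 0.34352644
u_B1 = 0.589 / sqrt(3) = 0.34005931
u_B2 = 0.623 / sqrt(2) = 0.44052752
u_B3 = 1.441 / sqrt(3) = 0.83196174
uc = sqrt(0.34352644^2 + 0.34005931^2 + 0.44052752^2 + 0.83196174^2) = 1.0582417
U = k * uc = 2 * 1.0582417
U = 2.1165

2.1165


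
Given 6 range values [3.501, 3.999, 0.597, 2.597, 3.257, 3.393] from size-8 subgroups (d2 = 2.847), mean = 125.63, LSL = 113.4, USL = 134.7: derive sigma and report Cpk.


R_bar = (3.501 + 3.999 + 0.597 + 2.597 + 3.257 + 3.393) / 6 = 2.8906667
sigma = R_bar / d2 = 2.8906667 / 2.847 = 1.0153378
Cp = (USL - LSL)/(6*sigma) = (134.7 - 113.4)/(6*1.0153378) = 3.4964
Cpu = (134.7 - 125.63)/(3*1.0153378) = 2.9777
Cpl = (125.63 - 113.4)/(3*1.0153378) = 4.0151
Cpk = min(Cpu, Cpl) = 2.9777

2.9777


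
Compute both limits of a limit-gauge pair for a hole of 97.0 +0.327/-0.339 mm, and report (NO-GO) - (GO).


GO = nominal - lower_tol (smallest hole = maximum material condition)
GO = 97.0 - 0.339 = 96.661
NO-GO = nominal + upper_tol (largest hole = least material condition)
NO-GO = 97.0 + 0.327 = 97.327
spread = NO-GO - GO = 97.327 - 96.661 = 0.6660

0.6660


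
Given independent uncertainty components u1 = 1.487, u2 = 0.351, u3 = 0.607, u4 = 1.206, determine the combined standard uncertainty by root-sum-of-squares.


uc = sqrt(1.487^2 + 0.351^2 + 0.607^2 + 1.206^2)
uc = sqrt(4.157255)
uc = 2.0389

2.0389


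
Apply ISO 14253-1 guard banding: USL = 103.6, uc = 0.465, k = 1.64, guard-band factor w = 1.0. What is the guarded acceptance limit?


U = k * uc = 1.64 * 0.465 = 0.7626
guard band g = w * U = 1.0 * 0.7626 = 0.7626
AL = USL - g = 103.6 - 0.7626
AL = 102.8374

102.8374


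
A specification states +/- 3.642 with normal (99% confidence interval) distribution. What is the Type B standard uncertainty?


u_B = half_width / 2.576
u_B = 3.642 / 2.576
u_B = 1.4138

1.4138


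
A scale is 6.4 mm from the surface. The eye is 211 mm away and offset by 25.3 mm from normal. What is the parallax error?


error = h * offset / d
= 6.4 * 25.3 / 211
= 0.7674

0.7674


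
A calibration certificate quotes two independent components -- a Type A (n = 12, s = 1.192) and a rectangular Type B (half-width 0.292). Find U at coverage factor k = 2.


u_A = s / sqrt(n) = 1.192 / sqrt(12) = 0.34410076
u_B = half_width / sqrt(3) = 0.292 / sqrt(3) = 0.16858628
uc = sqrt(u_A^2 + u_B^2) = sqrt(0.34410076^2 + 0.16858628^2) = 0.38317968
U = k * uc = 2 * 0.38317968
U = 0.7664

0.7664


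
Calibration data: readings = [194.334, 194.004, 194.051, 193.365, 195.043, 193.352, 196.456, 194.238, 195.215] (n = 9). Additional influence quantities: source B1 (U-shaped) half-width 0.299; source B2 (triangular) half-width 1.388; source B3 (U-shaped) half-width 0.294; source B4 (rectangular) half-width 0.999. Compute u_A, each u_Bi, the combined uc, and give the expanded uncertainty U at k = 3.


mean = (194.334 + 194.004 + 194.051 + 193.365 + 195.043 + 193.352 + 196.456 + 194.238 + 195.215) / 9 = 194.4508889
s = sqrt(sum((x - mean)^2)/(n-1)) = 0.98490157
u_A = s / sqrt(n) = 0.98490157 / sqrt(9) = 0.32830052
u_B1 = 0.299 / sqrt(2) = 0.21142493
u_B2 = 1.388 / sqrt(6) = 0.56664863
u_B3 = 0.294 / sqrt(2) = 0.20788939
u_B4 = 0.999 / sqrt(3) = 0.57677292
uc = sqrt(0.32830052^2 + 0.21142493^2 + 0.56664863^2 + 0.20788939^2 + 0.57677292^2) = 0.92166013
U = k * uc = 3 * 0.92166013
U = 2.7650

2.7650


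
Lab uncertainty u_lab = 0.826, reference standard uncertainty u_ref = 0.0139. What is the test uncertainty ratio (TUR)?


TUR = u_lab / u_ref
= 0.826 / 0.0139
= 59.4245

59.4245


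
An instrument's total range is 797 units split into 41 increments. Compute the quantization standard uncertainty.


resolution = range / divisions
resolution = 797 / 41 = 19.439024
u_res = resolution / (2*sqrt(3))
u_res = 19.439024 / 3.4641016
u_res = 5.6116

5.6116


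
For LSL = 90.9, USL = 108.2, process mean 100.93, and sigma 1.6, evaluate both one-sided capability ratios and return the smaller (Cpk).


Cpu = (USL - mean) / (3*sigma) = (108.2 - 100.93) / (3*1.6) = 1.5146
Cpl = (mean - LSL) / (3*sigma) = (100.93 - 90.9) / (3*1.6) = 2.0896
Cpk = min(Cpu, Cpl) = 1.5146

1.5146


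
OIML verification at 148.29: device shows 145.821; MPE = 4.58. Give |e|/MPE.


e = indication - reference = 145.821 - 148.29 = -2.4690
|e| = 2.4690
ratio = |e| / MPE = 2.4690 / 4.58
ratio = 0.5391

0.5391


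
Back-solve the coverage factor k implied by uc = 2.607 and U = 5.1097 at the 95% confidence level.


k = U / uc
k = 5.1097 / 2.607
k = 1.96

1.96


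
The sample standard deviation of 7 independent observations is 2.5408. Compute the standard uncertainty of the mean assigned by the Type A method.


u_A = s / sqrt(n)
u_A = 2.5408 / sqrt(7)
u_A = 2.5408 / 2.6457513
u_A = 0.9603

0.9603


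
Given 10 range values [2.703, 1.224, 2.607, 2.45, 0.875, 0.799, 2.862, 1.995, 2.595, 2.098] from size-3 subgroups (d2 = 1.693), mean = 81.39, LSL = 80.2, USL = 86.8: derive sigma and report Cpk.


R_bar = (2.703 + 1.224 + 2.607 + 2.45 + 0.875 + 0.799 + 2.862 + 1.995 + 2.595 + 2.098) / 10 = 2.0208
sigma = R_bar / d2 = 2.0208 / 1.693 = 1.1936208
Cp = (USL - LSL)/(6*sigma) = (86.8 - 80.2)/(6*1.1936208) = 0.9216
Cpu = (86.8 - 81.39)/(3*1.1936208) = 1.5108
Cpl = (81.39 - 80.2)/(3*1.1936208) = 0.3323
Cpk = min(Cpu, Cpl) = 0.3323

0.3323


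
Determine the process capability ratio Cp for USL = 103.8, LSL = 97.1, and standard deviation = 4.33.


Cp = (USL - LSL) / (6 * sigma)
= (103.8 - 97.1) / (6 * 4.33)
= 6.7000 / 25.9800
= 0.2579

0.2579


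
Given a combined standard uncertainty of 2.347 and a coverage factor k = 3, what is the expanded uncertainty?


U = k * uc
U = 3 * 2.347
U = 7.0410

7.0410


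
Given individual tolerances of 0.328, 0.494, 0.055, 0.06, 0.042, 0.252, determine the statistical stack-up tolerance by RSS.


RSS = sqrt(0.328^2 + 0.494^2 + 0.055^2 + 0.06^2 + 0.042^2 + 0.252^2)
= sqrt(0.423513)
= 0.6508

0.6508


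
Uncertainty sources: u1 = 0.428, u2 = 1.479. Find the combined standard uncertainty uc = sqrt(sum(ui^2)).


uc = sqrt(0.428^2 + 1.479^2)
uc = sqrt(2.370625)
uc = 1.5397

1.5397


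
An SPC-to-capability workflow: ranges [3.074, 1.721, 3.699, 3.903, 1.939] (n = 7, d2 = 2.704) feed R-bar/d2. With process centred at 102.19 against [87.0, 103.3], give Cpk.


R_bar = (3.074 + 1.721 + 3.699 + 3.903 + 1.939) / 5 = 2.8672
sigma = R_bar / d2 = 2.8672 / 2.704 = 1.060355
Cp = (USL - LSL)/(6*sigma) = (103.3 - 87.0)/(6*1.060355) = 2.5620
Cpu = (103.3 - 102.19)/(3*1.060355) = 0.3489
Cpl = (102.19 - 87.0)/(3*1.060355) = 4.7751
Cpk = min(Cpu, Cpl) = 0.3489

0.3489


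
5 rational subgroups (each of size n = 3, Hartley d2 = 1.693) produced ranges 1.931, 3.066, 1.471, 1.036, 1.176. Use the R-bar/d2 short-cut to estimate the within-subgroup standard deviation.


R_bar = (1.931 + 3.066 + 1.471 + 1.036 + 1.176) / 5
R_bar = 8.68 / 5 = 1.736
sigma_hat = R_bar / d2 = 1.736 / 1.693 = 1.0254

1.0254


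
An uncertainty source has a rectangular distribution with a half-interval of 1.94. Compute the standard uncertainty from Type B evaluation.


u_B = half_width / sqrt(3)
u_B = 1.94 / 1.7320508
u_B = 1.1201

1.1201


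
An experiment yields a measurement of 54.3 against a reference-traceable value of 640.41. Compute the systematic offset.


Systematic error = measured - true
= 54.3 - 640.41
= -586.1100

-586.1100


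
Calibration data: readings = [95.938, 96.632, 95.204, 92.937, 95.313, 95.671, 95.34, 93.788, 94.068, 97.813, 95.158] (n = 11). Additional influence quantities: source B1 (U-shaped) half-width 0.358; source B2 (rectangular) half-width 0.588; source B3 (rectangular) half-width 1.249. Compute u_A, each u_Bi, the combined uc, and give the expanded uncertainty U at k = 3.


mean = (95.938 + 96.632 + 95.204 + 92.937 + 95.313 + 95.671 + 95.34 + 93.788 + 94.068 + 97.813 + 95.158) / 11 = 95.26018182
s = sqrt(sum((x - mean)^2)/(n-1)) = 1.342964
u_A = s / sqrt(n) = 1.342964 / sqrt(11) = 0.40491888
u_B1 = 0.358 / sqrt(2) = 0.25314423
u_B2 = 0.588 / sqrt(3) = 0.33948196
u_B3 = 1.249 / sqrt(3) = 0.72111049
uc = sqrt(0.40491888^2 + 0.25314423^2 + 0.33948196^2 + 0.72111049^2) = 0.92913381
U = k * uc = 3 * 0.92913381
U = 2.7874

2.7874


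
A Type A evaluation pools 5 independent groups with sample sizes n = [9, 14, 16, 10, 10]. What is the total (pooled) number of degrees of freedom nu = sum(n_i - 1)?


nu = sum_i (n_i - 1)
nu = ((9 - 1) + (14 - 1) + (16 - 1) + (10 - 1) + (10 - 1))
nu = 8 + 13 + 15 + 9 + 9
nu = 54

54


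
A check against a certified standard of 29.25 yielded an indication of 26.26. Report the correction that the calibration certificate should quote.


Correction = standard - reading
= 29.25 - 26.26
= 2.9900

2.9900


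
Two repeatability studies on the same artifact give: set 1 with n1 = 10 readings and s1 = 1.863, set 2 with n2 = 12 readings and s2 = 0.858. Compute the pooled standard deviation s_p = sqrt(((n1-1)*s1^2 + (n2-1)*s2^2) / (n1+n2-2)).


s_p = sqrt(((n1-1)*s1^2 + (n2-1)*s2^2) / (n1+n2-2))
numerator = (10-1)*1.863^2 + (12-1)*0.858^2 = 31.236921 + 8.097804 = 39.334725
denominator = 10 + 12 - 2 = 20
s_p^2 = 39.334725 / 20 = 1.9667362
s_p = sqrt(1.9667362) = 1.4024

1.4024


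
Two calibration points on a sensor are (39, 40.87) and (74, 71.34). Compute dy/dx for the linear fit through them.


slope = (y2 - y1) / (x2 - x1)
= (71.34 - 40.87) / (74 - 39)
= 30.4700 / 35
= 0.8706

0.8706


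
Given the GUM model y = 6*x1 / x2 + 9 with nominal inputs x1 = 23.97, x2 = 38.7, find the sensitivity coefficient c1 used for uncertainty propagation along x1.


y = 6*x1 / x2 + 9
dy/dx1 = 6/x2
Evaluate at x2 = 38.7: c1 = 6 / 38.7
c1 = 0.1550

0.1550


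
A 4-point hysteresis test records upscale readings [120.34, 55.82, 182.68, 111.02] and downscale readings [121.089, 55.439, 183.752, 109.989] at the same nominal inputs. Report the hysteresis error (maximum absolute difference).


|120.34 - 121.089| = 0.7490
|55.82 - 55.439| = 0.3810
|182.68 - 183.752| = 1.0720
|111.02 - 109.989| = 1.0310
hysteresis = max(diffs) = 1.0720

1.0720


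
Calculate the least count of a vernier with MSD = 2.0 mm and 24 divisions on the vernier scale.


LC = MSD / n_div
= 2.0 / 24
= 0.0833

0.0833


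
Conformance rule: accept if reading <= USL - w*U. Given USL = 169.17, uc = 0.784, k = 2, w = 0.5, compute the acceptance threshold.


U = k * uc = 2 * 0.784 = 1.568
guard band g = w * U = 0.5 * 1.568 = 0.784
AL = USL - g = 169.17 - 0.784
AL = 168.3860

168.3860


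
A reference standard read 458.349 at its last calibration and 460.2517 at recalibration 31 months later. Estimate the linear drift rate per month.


rate = (v2 - v1) / months
= (460.2517 - 458.349) / 31
= 1.9027 / 31
= 0.0614

0.0614


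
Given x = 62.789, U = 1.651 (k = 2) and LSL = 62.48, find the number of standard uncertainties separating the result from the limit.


u = U / k = 1.651 / 2 = 0.8255
margin = |LSL - x| = |62.48 - 62.789| = 0.309
z = margin / u = 0.309 / 0.8255
z = 0.3743

0.3743


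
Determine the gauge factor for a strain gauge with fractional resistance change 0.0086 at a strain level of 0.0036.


GF = (dR/R) / epsilon
= 0.0086 / 0.0036
= 2.3889

2.3889


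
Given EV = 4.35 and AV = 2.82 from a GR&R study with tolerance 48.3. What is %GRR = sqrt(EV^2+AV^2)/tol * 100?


GRR = sqrt(EV^2 + AV^2) = sqrt(4.35^2 + 2.82^2) = 5.1841007
%GRR = GRR / tol * 100 = 5.1841007 / 48.3 * 100
%GRR = 10.7331

10.7331


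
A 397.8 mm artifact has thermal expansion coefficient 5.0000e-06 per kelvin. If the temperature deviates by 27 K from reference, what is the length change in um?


dL = L * alpha * dT
= 397.8 * 5.0000e-06 * 27
= 0.0537030 mm
dL_um = 0.0537030 * 1000 = 53.7030 um

53.7030


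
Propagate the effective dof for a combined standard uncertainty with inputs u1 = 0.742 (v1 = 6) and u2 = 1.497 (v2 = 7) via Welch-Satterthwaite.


uc = sqrt(u1^2 + u2^2) = sqrt(0.742^2 + 1.497^2) = 1.6708001
v_eff = uc^4 / (u1^4/v1 + u2^4/v2)
= 1.6708001^4 / (0.742^4/6 + 1.497^4/7)
= 7.7928797 / 0.76796603
v_eff = 10.1474

10.1474


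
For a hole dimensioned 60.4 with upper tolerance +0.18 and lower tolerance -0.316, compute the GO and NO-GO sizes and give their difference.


GO = nominal - lower_tol (smallest hole = maximum material condition)
GO = 60.4 - 0.316 = 60.084
NO-GO = nominal + upper_tol (largest hole = least material condition)
NO-GO = 60.4 + 0.18 = 60.58
spread = NO-GO - GO = 60.58 - 60.084 = 0.4960

0.4960


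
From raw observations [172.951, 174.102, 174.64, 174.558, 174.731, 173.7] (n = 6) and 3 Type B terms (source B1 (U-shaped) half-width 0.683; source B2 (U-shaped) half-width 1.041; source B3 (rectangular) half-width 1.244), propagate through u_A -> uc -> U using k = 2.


mean = (172.951 + 174.102 + 174.64 + 174.558 + 174.731 + 173.7) / 6 = 174.1136667
s = sqrt(sum((x - mean)^2)/(n-1)) = 0.68972594
u_A = s / sqrt(n) = 0.68972594 / sqrt(6) = 0.28157944
u_B1 = 0.683 / sqrt(2) = 0.48295393
u_B2 = 1.041 / sqrt(2) = 0.73609816
u_B3 = 1.244 / sqrt(3) = 0.71822373
uc = sqrt(0.28157944^2 + 0.48295393^2 + 0.73609816^2 + 0.71822373^2) = 1.1705628
U = k * uc = 2 * 1.1705628
U = 2.3411

2.3411


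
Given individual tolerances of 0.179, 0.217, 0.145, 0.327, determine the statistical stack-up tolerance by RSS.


RSS = sqrt(0.179^2 + 0.217^2 + 0.145^2 + 0.327^2)
= sqrt(0.207084)
= 0.4551

0.4551


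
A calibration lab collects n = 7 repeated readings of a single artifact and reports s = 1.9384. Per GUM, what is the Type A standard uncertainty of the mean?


u_A = s / sqrt(n)
u_A = 1.9384 / sqrt(7)
u_A = 1.9384 / 2.6457513
u_A = 0.7326

0.7326


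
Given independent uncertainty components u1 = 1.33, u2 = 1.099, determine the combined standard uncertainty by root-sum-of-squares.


uc = sqrt(1.33^2 + 1.099^2)
uc = sqrt(2.976701)
uc = 1.7253

1.7253


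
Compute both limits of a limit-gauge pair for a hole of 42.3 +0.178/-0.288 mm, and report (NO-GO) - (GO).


GO = nominal - lower_tol (smallest hole = maximum material condition)
GO = 42.3 - 0.288 = 42.012
NO-GO = nominal + upper_tol (largest hole = least material condition)
NO-GO = 42.3 + 0.178 = 42.478
spread = NO-GO - GO = 42.478 - 42.012 = 0.4660

0.4660


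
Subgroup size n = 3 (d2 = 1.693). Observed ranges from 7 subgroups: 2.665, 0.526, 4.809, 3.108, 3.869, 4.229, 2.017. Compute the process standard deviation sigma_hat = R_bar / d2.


R_bar = (2.665 + 0.526 + 4.809 + 3.108 + 3.869 + 4.229 + 2.017) / 7
R_bar = 21.223 / 7 = 3.0318571
sigma_hat = R_bar / d2 = 3.0318571 / 1.693 = 1.7908

1.7908


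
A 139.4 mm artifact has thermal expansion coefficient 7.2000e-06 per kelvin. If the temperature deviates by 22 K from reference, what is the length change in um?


dL = L * alpha * dT
= 139.4 * 7.2000e-06 * 22
= 0.0220810 mm
dL_um = 0.0220810 * 1000 = 22.0810 um

22.0810


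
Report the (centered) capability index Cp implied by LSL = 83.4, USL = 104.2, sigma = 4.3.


Cp = (USL - LSL) / (6 * sigma)
= (104.2 - 83.4) / (6 * 4.3)
= 20.8000 / 25.8000
= 0.8062

0.8062


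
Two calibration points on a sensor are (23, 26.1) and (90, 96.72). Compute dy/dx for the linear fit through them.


slope = (y2 - y1) / (x2 - x1)
= (96.72 - 26.1) / (90 - 23)
= 70.6200 / 67
= 1.0540

1.0540


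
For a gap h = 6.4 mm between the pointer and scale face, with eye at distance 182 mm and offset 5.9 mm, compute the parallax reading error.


error = h * offset / d
= 6.4 * 5.9 / 182
= 0.2075

0.2075


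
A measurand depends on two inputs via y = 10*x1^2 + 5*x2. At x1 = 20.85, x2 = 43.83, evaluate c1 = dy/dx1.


y = 10*x1^2 + 5*x2
dy/dx1 = 2*10*x1
Evaluate at x1 = 20.85: c1 = 20 * 20.85
c1 = 417.0000

417.0000


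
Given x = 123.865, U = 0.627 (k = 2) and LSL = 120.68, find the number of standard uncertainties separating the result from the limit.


u = U / k = 0.627 / 2 = 0.3135
margin = |LSL - x| = |120.68 - 123.865| = 3.185
z = margin / u = 3.185 / 0.3135
z = 10.1595

10.1595


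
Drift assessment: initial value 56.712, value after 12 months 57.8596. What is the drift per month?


rate = (v2 - v1) / months
= (57.8596 - 56.712) / 12
= 1.1476 / 12
= 0.0956

0.0956


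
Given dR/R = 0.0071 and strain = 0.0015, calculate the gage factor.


GF = (dR/R) / epsilon
= 0.0071 / 0.0015
= 4.7333

4.7333


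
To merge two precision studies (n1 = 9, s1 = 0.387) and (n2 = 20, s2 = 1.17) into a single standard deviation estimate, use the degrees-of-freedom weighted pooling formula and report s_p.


s_p = sqrt(((n1-1)*s1^2 + (n2-1)*s2^2) / (n1+n2-2))
numerator = (9-1)*0.387^2 + (20-1)*1.17^2 = 1.198152 + 26.0091 = 27.207252
denominator = 9 + 20 - 2 = 27
s_p^2 = 27.207252 / 27 = 1.007676
s_p = sqrt(1.007676) = 1.0038

1.0038


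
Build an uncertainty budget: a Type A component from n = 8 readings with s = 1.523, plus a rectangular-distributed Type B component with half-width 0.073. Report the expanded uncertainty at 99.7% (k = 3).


u_A = s / sqrt(n) = 1.523 / sqrt(8) = 0.53846181
u_B = half_width / sqrt(3) = 0.073 / sqrt(3) = 0.04214657
uc = sqrt(u_A^2 + u_B^2) = sqrt(0.53846181^2 + 0.04214657^2) = 0.54010874
U = k * uc = 3 * 0.54010874
U = 1.6203

1.6203


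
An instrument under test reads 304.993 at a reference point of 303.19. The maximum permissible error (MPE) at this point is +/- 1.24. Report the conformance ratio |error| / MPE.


e = indication - reference = 304.993 - 303.19 = 1.8030
|e| = 1.8030
ratio = |e| / MPE = 1.8030 / 1.24
ratio = 1.4540

1.4540


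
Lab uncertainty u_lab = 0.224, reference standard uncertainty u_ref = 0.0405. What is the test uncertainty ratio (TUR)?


TUR = u_lab / u_ref
= 0.224 / 0.0405
= 5.5309

5.5309


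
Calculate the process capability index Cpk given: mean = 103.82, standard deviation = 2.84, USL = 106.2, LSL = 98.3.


Cpu = (USL - mean) / (3*sigma) = (106.2 - 103.82) / (3*2.84) = 0.2793
Cpl = (mean - LSL) / (3*sigma) = (103.82 - 98.3) / (3*2.84) = 0.6479
Cpk = min(Cpu, Cpl) = 0.2793

0.2793


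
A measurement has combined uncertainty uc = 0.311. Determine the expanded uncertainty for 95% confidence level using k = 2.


U = k * uc
U = 2 * 0.311
U = 0.6220

0.6220


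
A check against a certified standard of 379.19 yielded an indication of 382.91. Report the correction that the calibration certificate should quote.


Correction = standard - reading
= 379.19 - 382.91
= -3.7200

-3.7200


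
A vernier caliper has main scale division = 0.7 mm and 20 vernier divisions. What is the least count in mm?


LC = MSD / n_div
= 0.7 / 20
= 0.0350

0.0350


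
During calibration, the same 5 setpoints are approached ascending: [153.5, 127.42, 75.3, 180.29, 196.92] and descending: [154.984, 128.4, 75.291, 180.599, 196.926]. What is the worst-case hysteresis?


|153.5 - 154.984| = 1.4840
|127.42 - 128.4| = 0.9800
|75.3 - 75.291| = 0.0090
|180.29 - 180.599| = 0.3090
|196.92 - 196.926| = 0.0060
hysteresis = max(diffs) = 1.4840

1.4840


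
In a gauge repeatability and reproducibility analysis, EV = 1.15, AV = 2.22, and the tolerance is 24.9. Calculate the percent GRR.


GRR = sqrt(EV^2 + AV^2) = sqrt(1.15^2 + 2.22^2) = 2.50018
%GRR = GRR / tol * 100 = 2.50018 / 24.9 * 100
%GRR = 10.0409

10.0409


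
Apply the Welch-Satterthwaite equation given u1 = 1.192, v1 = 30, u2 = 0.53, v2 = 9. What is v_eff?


uc = sqrt(u1^2 + u2^2) = sqrt(1.192^2 + 0.53^2) = 1.3045168
v_eff = uc^4 / (u1^4/v1 + u2^4/v2)
= 1.3045168^4 / (1.192^4/30 + 0.53^4/9)
= 2.896001 / 0.076062351
v_eff = 38.0740

38.0740


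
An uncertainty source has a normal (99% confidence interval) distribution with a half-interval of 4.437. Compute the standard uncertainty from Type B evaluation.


u_B = half_width / 2.576
u_B = 4.437 / 2.576
u_B = 1.7224

1.7224


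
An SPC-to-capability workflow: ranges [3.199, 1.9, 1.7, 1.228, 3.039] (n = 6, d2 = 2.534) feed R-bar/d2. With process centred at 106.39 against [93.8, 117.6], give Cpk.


R_bar = (3.199 + 1.9 + 1.7 + 1.228 + 3.039) / 5 = 2.2132
sigma = R_bar / d2 = 2.2132 / 2.534 = 0.87340174
Cp = (USL - LSL)/(6*sigma) = (117.6 - 93.8)/(6*0.87340174) = 4.5416
Cpu = (117.6 - 106.39)/(3*0.87340174) = 4.2783
Cpl = (106.39 - 93.8)/(3*0.87340174) = 4.8050
Cpk = min(Cpu, Cpl) = 4.2783

4.2783


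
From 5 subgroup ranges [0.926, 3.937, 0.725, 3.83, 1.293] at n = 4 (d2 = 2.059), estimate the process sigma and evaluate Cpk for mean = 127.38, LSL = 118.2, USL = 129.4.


R_bar = (0.926 + 3.937 + 0.725 + 3.83 + 1.293) / 5 = 2.1422
sigma = R_bar / d2 = 2.1422 / 2.059 = 1.040408
Cp = (USL - LSL)/(6*sigma) = (129.4 - 118.2)/(6*1.040408) = 1.7942
Cpu = (129.4 - 127.38)/(3*1.040408) = 0.6472
Cpl = (127.38 - 118.2)/(3*1.040408) = 2.9412
Cpk = min(Cpu, Cpl) = 0.6472

0.6472


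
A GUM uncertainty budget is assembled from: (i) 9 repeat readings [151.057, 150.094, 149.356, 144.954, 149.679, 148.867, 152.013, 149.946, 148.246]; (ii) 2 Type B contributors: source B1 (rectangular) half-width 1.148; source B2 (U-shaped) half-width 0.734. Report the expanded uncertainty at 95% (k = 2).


mean = (151.057 + 150.094 + 149.356 + 144.954 + 149.679 + 148.867 + 152.013 + 149.946 + 148.246) / 9 = 149.3568889
s = sqrt(sum((x - mean)^2)/(n-1)) = 1.993707
u_A = s / sqrt(n) = 1.993707 / sqrt(9) = 0.664569
u_B1 = 1.148 / sqrt(3) = 0.66279811
u_B2 = 0.734 / sqrt(2) = 0.51901638
uc = sqrt(0.664569^2 + 0.66279811^2 + 0.51901638^2) = 1.072535
U = k * uc = 2 * 1.072535
U = 2.1451

2.1451


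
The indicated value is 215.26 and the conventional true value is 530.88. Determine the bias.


Systematic error = measured - true
= 215.26 - 530.88
= -315.6200

-315.6200


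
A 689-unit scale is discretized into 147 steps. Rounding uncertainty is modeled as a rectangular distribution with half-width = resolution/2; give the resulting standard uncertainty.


resolution = range / divisions
resolution = 689 / 147 = 4.6870748
u_res = resolution / (2*sqrt(3))
u_res = 4.6870748 / 3.4641016
u_res = 1.3530

1.3530


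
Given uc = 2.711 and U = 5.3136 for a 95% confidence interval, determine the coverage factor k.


k = U / uc
k = 5.3136 / 2.711
k = 1.96

1.96


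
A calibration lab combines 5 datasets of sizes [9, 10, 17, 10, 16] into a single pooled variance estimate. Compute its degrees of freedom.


nu = sum_i (n_i - 1)
nu = ((9 - 1) + (10 - 1) + (17 - 1) + (10 - 1) + (16 - 1))
nu = 8 + 9 + 16 + 9 + 15
nu = 57

57


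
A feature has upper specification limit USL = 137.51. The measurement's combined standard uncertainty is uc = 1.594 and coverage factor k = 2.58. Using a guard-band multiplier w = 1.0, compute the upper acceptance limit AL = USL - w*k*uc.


U = k * uc = 2.58 * 1.594 = 4.11252
guard band g = w * U = 1.0 * 4.11252 = 4.11252
AL = USL - g = 137.51 - 4.11252
AL = 133.3975

133.3975


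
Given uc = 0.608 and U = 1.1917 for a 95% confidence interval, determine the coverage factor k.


k = U / uc
k = 1.1917 / 0.608
k = 1.96

1.96


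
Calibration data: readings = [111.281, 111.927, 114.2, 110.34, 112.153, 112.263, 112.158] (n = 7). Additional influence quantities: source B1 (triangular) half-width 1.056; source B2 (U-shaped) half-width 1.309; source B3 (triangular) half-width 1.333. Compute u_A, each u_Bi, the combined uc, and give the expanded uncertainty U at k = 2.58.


mean = (111.281 + 111.927 + 114.2 + 110.34 + 112.153 + 112.263 + 112.158) / 7 = 112.046
s = sqrt(sum((x - mean)^2)/(n-1)) = 1.1705141
u_A = s / sqrt(n) = 1.1705141 / sqrt(7) = 0.44241274
u_B1 = 1.056 / sqrt(6) = 0.43111019
u_B2 = 1.309 / sqrt(2) = 0.92560278
u_B3 = 1.333 / sqrt(6) = 0.54419497
uc = sqrt(0.44241274^2 + 0.43111019^2 + 0.92560278^2 + 0.54419497^2) = 1.2387388
U = k * uc = 2.58 * 1.2387388
U = 3.1959

3.1959


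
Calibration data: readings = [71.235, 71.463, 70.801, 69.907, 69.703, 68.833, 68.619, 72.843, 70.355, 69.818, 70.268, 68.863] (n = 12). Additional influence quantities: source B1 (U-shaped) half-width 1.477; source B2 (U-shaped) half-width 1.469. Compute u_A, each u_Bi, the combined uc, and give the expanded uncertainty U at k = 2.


mean = (71.235 + 71.463 + 70.801 + 69.907 + 69.703 + 68.833 + 68.619 + 72.843 + 70.355 + 69.818 + 70.268 + 68.863) / 12 = 70.22566667
s = sqrt(sum((x - mean)^2)/(n-1)) = 1.2309785
u_A = s / sqrt(n) = 1.2309785 / sqrt(12) = 0.35535288
u_B1 = 1.477 / sqrt(2) = 1.0443967
u_B2 = 1.469 / sqrt(2) = 1.0387399
uc = sqrt(0.35535288^2 + 1.0443967^2 + 1.0387399^2) = 1.5152626
U = k * uc = 2 * 1.5152626
U = 3.0305

3.0305
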